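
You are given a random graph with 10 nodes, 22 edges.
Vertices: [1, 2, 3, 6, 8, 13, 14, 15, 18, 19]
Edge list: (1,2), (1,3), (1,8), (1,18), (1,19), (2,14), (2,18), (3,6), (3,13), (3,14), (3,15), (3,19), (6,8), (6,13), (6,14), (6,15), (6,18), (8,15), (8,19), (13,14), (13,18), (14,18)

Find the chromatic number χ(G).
χ(G) = 4

Clique number ω(G) = 4 (lower bound: χ ≥ ω).
The clique on [6, 13, 14, 18] has size 4, forcing χ ≥ 4, and the coloring below uses 4 colors, so χ(G) = 4.
A valid 4-coloring: color 1: [2, 6, 19]; color 2: [3, 8, 18]; color 3: [1, 14, 15]; color 4: [13].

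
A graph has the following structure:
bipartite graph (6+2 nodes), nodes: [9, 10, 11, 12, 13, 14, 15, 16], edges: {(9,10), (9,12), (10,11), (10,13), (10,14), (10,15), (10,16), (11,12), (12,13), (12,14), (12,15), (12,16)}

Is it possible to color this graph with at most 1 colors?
No, G is not 1-colorable

Edge (9,10) forces its endpoints to differ, so 1 color is not enough.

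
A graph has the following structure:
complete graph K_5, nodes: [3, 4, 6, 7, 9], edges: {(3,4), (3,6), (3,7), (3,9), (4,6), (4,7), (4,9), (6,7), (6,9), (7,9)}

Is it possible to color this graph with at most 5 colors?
A valid 5-coloring: color 1: [7]; color 2: [6]; color 3: [4]; color 4: [3]; color 5: [9].
(χ(G) = 5 ≤ 5.)

Yes, G is 5-colorable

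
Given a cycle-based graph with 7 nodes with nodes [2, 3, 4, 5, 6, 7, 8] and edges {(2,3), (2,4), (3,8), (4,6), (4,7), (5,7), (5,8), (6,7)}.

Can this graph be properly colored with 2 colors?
No, G is not 2-colorable

The clique on vertices [4, 6, 7] has size 3 > 2, so it alone needs 3 colors.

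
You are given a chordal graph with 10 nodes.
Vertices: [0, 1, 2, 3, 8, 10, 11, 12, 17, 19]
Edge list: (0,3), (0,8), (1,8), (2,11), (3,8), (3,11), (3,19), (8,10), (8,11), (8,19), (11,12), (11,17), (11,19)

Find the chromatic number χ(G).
χ(G) = 4

Clique number ω(G) = 4 (lower bound: χ ≥ ω).
The clique on [3, 8, 11, 19] has size 4, forcing χ ≥ 4, and the coloring below uses 4 colors, so χ(G) = 4.
A valid 4-coloring: color 1: [2, 8, 12, 17]; color 2: [0, 1, 10, 11]; color 3: [3]; color 4: [19].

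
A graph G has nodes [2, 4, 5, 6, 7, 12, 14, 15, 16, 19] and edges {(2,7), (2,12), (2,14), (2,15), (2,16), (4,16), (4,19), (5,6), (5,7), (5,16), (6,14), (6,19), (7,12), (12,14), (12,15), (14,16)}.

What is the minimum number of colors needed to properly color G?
χ(G) = 3

Clique number ω(G) = 3 (lower bound: χ ≥ ω).
The clique on [2, 14, 16] has size 3, forcing χ ≥ 3, and the coloring below uses 3 colors, so χ(G) = 3.
A valid 3-coloring: color 1: [2, 5, 19]; color 2: [6, 12, 16]; color 3: [4, 7, 14, 15].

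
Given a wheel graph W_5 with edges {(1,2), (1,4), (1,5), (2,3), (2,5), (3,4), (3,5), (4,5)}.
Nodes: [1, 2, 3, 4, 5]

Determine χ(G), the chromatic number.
Clique number ω(G) = 3 (lower bound: χ ≥ ω).
The clique on [1, 2, 5] has size 3, forcing χ ≥ 3, and the coloring below uses 3 colors, so χ(G) = 3.
A valid 3-coloring: color 1: [5]; color 2: [1, 3]; color 3: [2, 4].

χ(G) = 3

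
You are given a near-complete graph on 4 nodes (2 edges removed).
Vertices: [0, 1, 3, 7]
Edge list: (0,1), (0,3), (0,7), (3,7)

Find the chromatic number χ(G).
χ(G) = 3

Clique number ω(G) = 3 (lower bound: χ ≥ ω).
The clique on [0, 3, 7] has size 3, forcing χ ≥ 3, and the coloring below uses 3 colors, so χ(G) = 3.
A valid 3-coloring: color 1: [0]; color 2: [1, 3]; color 3: [7].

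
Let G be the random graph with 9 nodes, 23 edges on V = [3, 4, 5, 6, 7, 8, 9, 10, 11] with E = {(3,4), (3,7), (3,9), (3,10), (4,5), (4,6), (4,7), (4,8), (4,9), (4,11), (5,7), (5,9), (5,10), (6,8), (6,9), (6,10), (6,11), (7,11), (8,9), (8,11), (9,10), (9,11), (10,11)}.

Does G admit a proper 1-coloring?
The clique on vertices [4, 6, 8, 9, 11] has size 5 > 1, so it alone needs 5 colors.

No, G is not 1-colorable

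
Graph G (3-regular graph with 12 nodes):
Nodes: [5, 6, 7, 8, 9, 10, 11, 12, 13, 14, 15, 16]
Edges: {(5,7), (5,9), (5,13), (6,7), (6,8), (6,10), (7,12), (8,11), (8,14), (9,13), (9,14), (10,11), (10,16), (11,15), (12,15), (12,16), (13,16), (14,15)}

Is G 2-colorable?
No, G is not 2-colorable

The clique on vertices [5, 9, 13] has size 3 > 2, so it alone needs 3 colors.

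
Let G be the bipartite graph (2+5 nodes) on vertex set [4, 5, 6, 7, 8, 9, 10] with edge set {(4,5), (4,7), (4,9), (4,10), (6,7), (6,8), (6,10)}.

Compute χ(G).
χ(G) = 2

Clique number ω(G) = 2 (lower bound: χ ≥ ω).
The graph is bipartite (no odd cycle), so 2 colors suffice: χ(G) = 2.
A valid 2-coloring: color 1: [4, 6]; color 2: [5, 7, 8, 9, 10].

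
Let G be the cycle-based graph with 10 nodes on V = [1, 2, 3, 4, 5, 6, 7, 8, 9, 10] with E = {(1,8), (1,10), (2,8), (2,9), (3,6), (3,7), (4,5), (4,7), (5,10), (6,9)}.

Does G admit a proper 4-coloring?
Yes, G is 4-colorable

A valid 4-coloring: color 1: [1, 2, 5, 6, 7]; color 2: [3, 4, 8, 9, 10].
(χ(G) = 2 ≤ 4.)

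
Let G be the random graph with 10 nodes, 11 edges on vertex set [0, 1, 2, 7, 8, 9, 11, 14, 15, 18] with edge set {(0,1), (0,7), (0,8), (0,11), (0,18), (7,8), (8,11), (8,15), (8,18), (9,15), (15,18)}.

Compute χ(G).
Clique number ω(G) = 3 (lower bound: χ ≥ ω).
The clique on [0, 8, 18] has size 3, forcing χ ≥ 3, and the coloring below uses 3 colors, so χ(G) = 3.
A valid 3-coloring: color 1: [0, 2, 14, 15]; color 2: [1, 8, 9]; color 3: [7, 11, 18].

χ(G) = 3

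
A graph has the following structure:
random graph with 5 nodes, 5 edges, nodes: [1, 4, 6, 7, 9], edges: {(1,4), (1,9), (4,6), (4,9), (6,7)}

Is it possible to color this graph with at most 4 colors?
Yes, G is 4-colorable

A valid 4-coloring: color 1: [4, 7]; color 2: [1, 6]; color 3: [9].
(χ(G) = 3 ≤ 4.)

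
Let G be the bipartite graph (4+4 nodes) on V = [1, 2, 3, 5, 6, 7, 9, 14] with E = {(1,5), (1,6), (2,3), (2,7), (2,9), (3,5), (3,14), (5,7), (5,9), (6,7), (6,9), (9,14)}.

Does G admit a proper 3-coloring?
A valid 3-coloring: color 1: [1, 3, 7, 9]; color 2: [2, 5, 6, 14].
(χ(G) = 2 ≤ 3.)

Yes, G is 3-colorable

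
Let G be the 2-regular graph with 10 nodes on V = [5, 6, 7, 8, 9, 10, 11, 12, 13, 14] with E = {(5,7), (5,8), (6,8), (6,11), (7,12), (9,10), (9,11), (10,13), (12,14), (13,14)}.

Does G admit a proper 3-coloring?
A valid 3-coloring: color 1: [7, 8, 10, 11, 14]; color 2: [5, 6, 9, 12, 13].
(χ(G) = 2 ≤ 3.)

Yes, G is 3-colorable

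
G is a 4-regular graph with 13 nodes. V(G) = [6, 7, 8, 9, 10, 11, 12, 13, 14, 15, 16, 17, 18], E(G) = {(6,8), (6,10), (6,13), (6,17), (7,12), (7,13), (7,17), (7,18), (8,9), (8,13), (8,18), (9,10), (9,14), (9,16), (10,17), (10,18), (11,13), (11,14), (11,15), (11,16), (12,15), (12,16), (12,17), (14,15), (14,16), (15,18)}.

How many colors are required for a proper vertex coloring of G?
Clique number ω(G) = 3 (lower bound: χ ≥ ω).
The clique on [6, 8, 13] has size 3, forcing χ ≥ 3, and the coloring below uses 3 colors, so χ(G) = 3.
A valid 3-coloring: color 1: [6, 9, 11, 12, 18]; color 2: [13, 15, 16, 17]; color 3: [7, 8, 10, 14].

χ(G) = 3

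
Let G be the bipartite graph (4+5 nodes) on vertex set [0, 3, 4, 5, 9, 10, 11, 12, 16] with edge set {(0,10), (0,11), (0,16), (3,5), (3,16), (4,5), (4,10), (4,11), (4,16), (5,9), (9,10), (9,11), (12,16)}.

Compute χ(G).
Clique number ω(G) = 2 (lower bound: χ ≥ ω).
The graph is bipartite (no odd cycle), so 2 colors suffice: χ(G) = 2.
A valid 2-coloring: color 1: [5, 10, 11, 16]; color 2: [0, 3, 4, 9, 12].

χ(G) = 2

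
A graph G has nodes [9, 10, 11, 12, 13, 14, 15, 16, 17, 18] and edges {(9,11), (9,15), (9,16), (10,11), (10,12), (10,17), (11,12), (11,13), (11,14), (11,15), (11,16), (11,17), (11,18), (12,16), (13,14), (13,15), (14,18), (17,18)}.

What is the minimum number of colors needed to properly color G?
Clique number ω(G) = 3 (lower bound: χ ≥ ω).
Odd cycle [10, 17, 18, 14, 13, 15, 9, 16, 12] needs 3 colors (χ ≥ 3).
Vertex 11 is adjacent to every vertex of [9, 10, 12, 13, 14, 15, 16, 17, 18], which already need 3 colors among themselves, so 11 needs a new color (χ ≥ 4).
The coloring below uses 4 colors, so χ(G) = 4.
A valid 4-coloring: color 1: [11]; color 2: [10, 13, 16, 18]; color 3: [12, 14, 15, 17]; color 4: [9].

χ(G) = 4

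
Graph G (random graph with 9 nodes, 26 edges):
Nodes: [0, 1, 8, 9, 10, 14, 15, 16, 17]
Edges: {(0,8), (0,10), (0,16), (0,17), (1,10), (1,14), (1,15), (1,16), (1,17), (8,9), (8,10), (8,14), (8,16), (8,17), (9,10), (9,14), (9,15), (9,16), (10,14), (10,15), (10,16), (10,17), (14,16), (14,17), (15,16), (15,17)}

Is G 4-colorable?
No, G is not 4-colorable

The clique on vertices [8, 9, 10, 14, 16] has size 5 > 4, so it alone needs 5 colors.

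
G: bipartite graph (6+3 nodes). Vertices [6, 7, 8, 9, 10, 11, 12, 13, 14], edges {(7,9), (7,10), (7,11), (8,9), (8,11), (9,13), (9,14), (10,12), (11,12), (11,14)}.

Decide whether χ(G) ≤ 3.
Yes, G is 3-colorable

A valid 3-coloring: color 1: [6, 9, 10, 11]; color 2: [7, 8, 12, 13, 14].
(χ(G) = 2 ≤ 3.)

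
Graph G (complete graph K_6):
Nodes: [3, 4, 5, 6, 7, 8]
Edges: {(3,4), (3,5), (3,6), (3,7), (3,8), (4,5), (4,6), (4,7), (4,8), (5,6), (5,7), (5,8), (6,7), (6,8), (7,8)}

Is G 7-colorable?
A valid 7-coloring: color 1: [5]; color 2: [7]; color 3: [6]; color 4: [3]; color 5: [8]; color 6: [4].
(χ(G) = 6 ≤ 7.)

Yes, G is 7-colorable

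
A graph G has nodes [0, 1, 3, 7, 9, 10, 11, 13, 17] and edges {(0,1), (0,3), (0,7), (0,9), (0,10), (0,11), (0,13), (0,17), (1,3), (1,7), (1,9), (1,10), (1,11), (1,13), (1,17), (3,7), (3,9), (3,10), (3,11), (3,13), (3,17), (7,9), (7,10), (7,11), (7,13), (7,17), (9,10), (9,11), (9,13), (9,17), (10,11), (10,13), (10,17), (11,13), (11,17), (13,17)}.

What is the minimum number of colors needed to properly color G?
Clique number ω(G) = 9 (lower bound: χ ≥ ω).
The clique on [0, 1, 3, 7, 9, 10, 11, 13, 17] has size 9, forcing χ ≥ 9, and the coloring below uses 9 colors, so χ(G) = 9.
A valid 9-coloring: color 1: [1]; color 2: [3]; color 3: [13]; color 4: [17]; color 5: [0]; color 6: [11]; color 7: [9]; color 8: [10]; color 9: [7].

χ(G) = 9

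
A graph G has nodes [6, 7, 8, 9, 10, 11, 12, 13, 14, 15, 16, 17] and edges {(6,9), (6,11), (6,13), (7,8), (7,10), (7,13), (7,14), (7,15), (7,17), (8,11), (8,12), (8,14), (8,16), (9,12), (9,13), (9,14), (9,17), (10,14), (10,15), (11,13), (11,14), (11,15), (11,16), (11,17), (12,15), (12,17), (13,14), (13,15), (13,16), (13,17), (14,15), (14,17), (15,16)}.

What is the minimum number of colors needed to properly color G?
χ(G) = 4

Clique number ω(G) = 4 (lower bound: χ ≥ ω).
The clique on [7, 10, 14, 15] has size 4, forcing χ ≥ 4, and the coloring below uses 4 colors, so χ(G) = 4.
A valid 4-coloring: color 1: [10, 12, 13]; color 2: [6, 14, 16]; color 3: [7, 9, 11]; color 4: [8, 15, 17].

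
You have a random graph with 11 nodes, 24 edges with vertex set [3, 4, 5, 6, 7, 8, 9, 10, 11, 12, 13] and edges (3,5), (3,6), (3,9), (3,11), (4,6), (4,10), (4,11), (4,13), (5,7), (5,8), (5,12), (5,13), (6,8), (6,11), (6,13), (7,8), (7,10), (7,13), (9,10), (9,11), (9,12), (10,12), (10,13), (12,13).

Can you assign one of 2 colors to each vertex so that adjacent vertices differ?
The clique on vertices [3, 9, 11] has size 3 > 2, so it alone needs 3 colors.

No, G is not 2-colorable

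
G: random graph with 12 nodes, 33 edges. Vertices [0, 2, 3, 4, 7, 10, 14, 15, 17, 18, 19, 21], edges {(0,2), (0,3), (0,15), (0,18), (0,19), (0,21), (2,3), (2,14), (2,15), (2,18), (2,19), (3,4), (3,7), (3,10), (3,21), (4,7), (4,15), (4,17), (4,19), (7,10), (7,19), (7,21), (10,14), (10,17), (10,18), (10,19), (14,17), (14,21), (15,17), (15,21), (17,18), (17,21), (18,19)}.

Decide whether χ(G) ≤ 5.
A valid 5-coloring: color 1: [2, 4, 10, 21]; color 2: [0, 7, 17]; color 3: [3, 14, 15, 19]; color 4: [18].
(χ(G) = 4 ≤ 5.)

Yes, G is 5-colorable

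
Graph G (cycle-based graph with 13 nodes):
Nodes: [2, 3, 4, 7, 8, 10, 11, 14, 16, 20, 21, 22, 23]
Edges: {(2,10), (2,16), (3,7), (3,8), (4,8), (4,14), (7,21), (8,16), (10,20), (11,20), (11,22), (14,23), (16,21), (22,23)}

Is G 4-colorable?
Yes, G is 4-colorable

A valid 4-coloring: color 1: [2, 8, 14, 20, 21, 22]; color 2: [3, 4, 10, 11, 16, 23]; color 3: [7].
(χ(G) = 3 ≤ 4.)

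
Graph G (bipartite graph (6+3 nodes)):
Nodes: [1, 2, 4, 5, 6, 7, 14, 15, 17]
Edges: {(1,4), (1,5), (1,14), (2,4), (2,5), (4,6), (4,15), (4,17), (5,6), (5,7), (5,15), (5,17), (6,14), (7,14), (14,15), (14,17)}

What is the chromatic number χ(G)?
Clique number ω(G) = 2 (lower bound: χ ≥ ω).
The graph is bipartite (no odd cycle), so 2 colors suffice: χ(G) = 2.
A valid 2-coloring: color 1: [4, 5, 14]; color 2: [1, 2, 6, 7, 15, 17].

χ(G) = 2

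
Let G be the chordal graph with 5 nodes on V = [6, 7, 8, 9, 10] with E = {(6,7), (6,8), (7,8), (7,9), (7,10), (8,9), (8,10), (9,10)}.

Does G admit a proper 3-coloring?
No, G is not 3-colorable

The clique on vertices [7, 8, 9, 10] has size 4 > 3, so it alone needs 4 colors.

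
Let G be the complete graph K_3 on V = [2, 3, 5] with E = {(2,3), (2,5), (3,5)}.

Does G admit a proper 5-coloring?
Yes, G is 5-colorable

A valid 5-coloring: color 1: [3]; color 2: [2]; color 3: [5].
(χ(G) = 3 ≤ 5.)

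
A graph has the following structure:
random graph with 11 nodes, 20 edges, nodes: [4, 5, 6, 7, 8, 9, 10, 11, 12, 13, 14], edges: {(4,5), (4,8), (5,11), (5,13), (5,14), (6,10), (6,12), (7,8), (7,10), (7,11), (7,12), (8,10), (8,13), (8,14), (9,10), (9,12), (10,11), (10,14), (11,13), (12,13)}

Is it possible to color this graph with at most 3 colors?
A valid 3-coloring: color 1: [5, 10, 12]; color 2: [6, 8, 9, 11]; color 3: [4, 7, 13, 14].
(χ(G) = 3 ≤ 3.)

Yes, G is 3-colorable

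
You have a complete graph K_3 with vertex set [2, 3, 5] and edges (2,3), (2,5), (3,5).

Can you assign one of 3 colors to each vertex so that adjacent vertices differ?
Yes, G is 3-colorable

A valid 3-coloring: color 1: [2]; color 2: [5]; color 3: [3].
(χ(G) = 3 ≤ 3.)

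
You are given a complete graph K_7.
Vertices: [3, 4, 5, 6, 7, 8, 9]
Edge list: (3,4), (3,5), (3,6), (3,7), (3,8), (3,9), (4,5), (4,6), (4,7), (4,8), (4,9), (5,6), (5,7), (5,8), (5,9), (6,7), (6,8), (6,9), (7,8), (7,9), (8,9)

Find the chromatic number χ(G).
χ(G) = 7

Clique number ω(G) = 7 (lower bound: χ ≥ ω).
The clique on [3, 4, 5, 6, 7, 8, 9] has size 7, forcing χ ≥ 7, and the coloring below uses 7 colors, so χ(G) = 7.
A valid 7-coloring: color 1: [3]; color 2: [8]; color 3: [5]; color 4: [9]; color 5: [6]; color 6: [4]; color 7: [7].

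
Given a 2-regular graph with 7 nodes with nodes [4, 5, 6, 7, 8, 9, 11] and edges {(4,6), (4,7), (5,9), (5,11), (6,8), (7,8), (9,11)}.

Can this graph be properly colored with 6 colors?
Yes, G is 6-colorable

A valid 6-coloring: color 1: [6, 7, 9]; color 2: [4, 8, 11]; color 3: [5].
(χ(G) = 3 ≤ 6.)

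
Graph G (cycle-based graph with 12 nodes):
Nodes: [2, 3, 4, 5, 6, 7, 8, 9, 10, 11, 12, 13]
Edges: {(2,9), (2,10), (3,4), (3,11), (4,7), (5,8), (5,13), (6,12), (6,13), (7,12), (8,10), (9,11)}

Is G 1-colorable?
Edge (2,9) forces its endpoints to differ, so 1 color is not enough.

No, G is not 1-colorable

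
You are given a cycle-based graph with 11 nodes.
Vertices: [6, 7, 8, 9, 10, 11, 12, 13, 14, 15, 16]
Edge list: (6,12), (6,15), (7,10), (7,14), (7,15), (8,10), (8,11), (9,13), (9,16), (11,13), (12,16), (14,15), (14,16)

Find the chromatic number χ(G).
χ(G) = 3

Clique number ω(G) = 3 (lower bound: χ ≥ ω).
The clique on [7, 14, 15] has size 3, forcing χ ≥ 3, and the coloring below uses 3 colors, so χ(G) = 3.
A valid 3-coloring: color 1: [6, 7, 8, 13, 16]; color 2: [9, 10, 11, 12, 14]; color 3: [15].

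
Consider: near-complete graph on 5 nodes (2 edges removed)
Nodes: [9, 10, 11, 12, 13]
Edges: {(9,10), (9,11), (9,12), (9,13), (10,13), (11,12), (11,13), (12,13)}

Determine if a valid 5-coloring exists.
Yes, G is 5-colorable

A valid 5-coloring: color 1: [13]; color 2: [9]; color 3: [10, 12]; color 4: [11].
(χ(G) = 4 ≤ 5.)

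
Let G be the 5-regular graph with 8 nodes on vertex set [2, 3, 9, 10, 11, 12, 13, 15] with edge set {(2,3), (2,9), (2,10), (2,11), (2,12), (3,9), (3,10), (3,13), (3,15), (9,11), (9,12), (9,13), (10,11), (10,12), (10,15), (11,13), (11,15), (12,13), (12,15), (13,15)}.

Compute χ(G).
Clique number ω(G) = 3 (lower bound: χ ≥ ω).
Odd cycle [15, 10, 2, 9, 13] needs 3 colors (χ ≥ 3).
Vertex 3 is adjacent to every vertex of [2, 9, 10, 13, 15], which already need 3 colors among themselves, so 3 needs a new color (χ ≥ 4).
The coloring below uses 4 colors, so χ(G) = 4.
A valid 4-coloring: color 1: [9, 10]; color 2: [3, 11, 12]; color 3: [2, 13]; color 4: [15].

χ(G) = 4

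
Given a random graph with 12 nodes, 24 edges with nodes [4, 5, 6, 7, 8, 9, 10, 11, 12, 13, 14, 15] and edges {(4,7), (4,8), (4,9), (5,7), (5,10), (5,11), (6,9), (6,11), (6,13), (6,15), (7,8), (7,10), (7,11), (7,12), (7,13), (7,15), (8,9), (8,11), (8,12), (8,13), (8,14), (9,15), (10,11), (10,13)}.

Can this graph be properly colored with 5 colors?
A valid 5-coloring: color 1: [7, 9, 14]; color 2: [6, 8, 10]; color 3: [4, 11, 12, 13, 15]; color 4: [5].
(χ(G) = 4 ≤ 5.)

Yes, G is 5-colorable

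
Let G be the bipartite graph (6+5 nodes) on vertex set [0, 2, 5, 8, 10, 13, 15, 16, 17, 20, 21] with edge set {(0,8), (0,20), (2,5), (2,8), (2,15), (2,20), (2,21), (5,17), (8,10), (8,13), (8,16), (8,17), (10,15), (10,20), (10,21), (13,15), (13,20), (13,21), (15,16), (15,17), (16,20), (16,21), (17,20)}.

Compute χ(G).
Clique number ω(G) = 2 (lower bound: χ ≥ ω).
The graph is bipartite (no odd cycle), so 2 colors suffice: χ(G) = 2.
A valid 2-coloring: color 1: [5, 8, 15, 20, 21]; color 2: [0, 2, 10, 13, 16, 17].

χ(G) = 2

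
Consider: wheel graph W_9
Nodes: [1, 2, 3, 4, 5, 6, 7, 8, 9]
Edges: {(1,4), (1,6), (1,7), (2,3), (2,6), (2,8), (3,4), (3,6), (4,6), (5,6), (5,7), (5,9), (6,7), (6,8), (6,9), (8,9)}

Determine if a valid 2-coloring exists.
The clique on vertices [1, 4, 6] has size 3 > 2, so it alone needs 3 colors.

No, G is not 2-colorable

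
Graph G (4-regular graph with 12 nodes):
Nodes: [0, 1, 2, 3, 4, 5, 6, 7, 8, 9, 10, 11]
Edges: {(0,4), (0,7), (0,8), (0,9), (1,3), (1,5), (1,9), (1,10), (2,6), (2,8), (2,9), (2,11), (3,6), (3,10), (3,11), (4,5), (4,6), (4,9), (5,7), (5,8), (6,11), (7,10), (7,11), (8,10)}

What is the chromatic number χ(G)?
Clique number ω(G) = 3 (lower bound: χ ≥ ω).
Suppose a proper 3-coloring c exists. The clique [0, 4, 9] takes 3 distinct colors; by symmetry let c(0) = 1, c(4) = 2, c(9) = 3.
- Vertex 1: neighbors [9] already have colors [3]; try each remaining color.
- Case c(1) = 1:
  - Vertex 5: neighbors [1, 4] already have colors [1, 2] ⇒ c(5) = 3.
  - Vertex 7: neighbors [0, 5] already have colors [1, 3] ⇒ c(7) = 2.
  - Vertex 8: neighbors [0, 5] already have colors [1, 3] ⇒ c(8) = 2.
  - Vertex 2: neighbors [8, 9] already have colors [2, 3] ⇒ c(2) = 1.
  - Vertex 6: neighbors [2, 4] already have colors [1, 2] ⇒ c(6) = 3.
  - Vertex 11: neighbors [2, 7, 6] already have colors [1, 2, 3] — all 3 colors blocked. Contradiction.
- Case c(1) = 2:
  - Vertex 2: neighbors [9] already have colors [3]; try each remaining color.
  - Case c(2) = 1:
    - Vertex 6: neighbors [2, 4] already have colors [1, 2] ⇒ c(6) = 3.
    - Vertex 3: neighbors [1, 6] already have colors [2, 3] ⇒ c(3) = 1.
    - Vertex 10: neighbors [3, 1] already have colors [1, 2] ⇒ c(10) = 3.
    - Vertex 7: neighbors [0, 10] already have colors [1, 3] ⇒ c(7) = 2.
    - Vertex 11: neighbors [2, 7, 6] already have colors [1, 2, 3] — all 3 colors blocked. Contradiction.
  - Case c(2) = 2:
    - Vertex 8: neighbors [0, 2] already have colors [1, 2] ⇒ c(8) = 3.
    - Vertex 10: neighbors [1, 8] already have colors [2, 3] ⇒ c(10) = 1.
    - Vertex 3: neighbors [10, 1] already have colors [1, 2] ⇒ c(3) = 3.
    - Vertex 11: neighbors [2, 3] already have colors [2, 3] ⇒ c(11) = 1.
    - Vertex 6: neighbors [11, 2, 3] already have colors [1, 2, 3] — all 3 colors blocked. Contradiction.
Every case ends in a contradiction, so G has no proper 3-coloring (χ ≥ 4).
The coloring below uses 4 colors, so χ(G) = 4.
A valid 4-coloring: color 1: [5, 9, 10, 11]; color 2: [0, 2, 3]; color 3: [1, 6, 7, 8]; color 4: [4].

χ(G) = 4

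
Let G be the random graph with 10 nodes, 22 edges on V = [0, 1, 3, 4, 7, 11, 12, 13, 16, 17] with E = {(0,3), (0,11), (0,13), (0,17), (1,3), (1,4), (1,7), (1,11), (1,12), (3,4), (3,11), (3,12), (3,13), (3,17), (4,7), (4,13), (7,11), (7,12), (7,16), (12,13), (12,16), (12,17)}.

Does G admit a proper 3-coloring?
Odd cycle [12, 1, 11, 0, 17] needs 3 colors (χ ≥ 3).
Vertex 3 is adjacent to every vertex of [0, 1, 11, 12, 17], which already need 3 colors among themselves, so 3 needs a new color (χ ≥ 4).
Hence χ(G) ≥ 4 > 3, so no proper 3-coloring exists.

No, G is not 3-colorable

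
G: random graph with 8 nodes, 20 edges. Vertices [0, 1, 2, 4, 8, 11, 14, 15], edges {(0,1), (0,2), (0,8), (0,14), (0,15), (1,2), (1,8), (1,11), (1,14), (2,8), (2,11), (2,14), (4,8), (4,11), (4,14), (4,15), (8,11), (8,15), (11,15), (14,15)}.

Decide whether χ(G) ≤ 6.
A valid 6-coloring: color 1: [8, 14]; color 2: [0, 11]; color 3: [1, 4]; color 4: [2, 15].
(χ(G) = 4 ≤ 6.)

Yes, G is 6-colorable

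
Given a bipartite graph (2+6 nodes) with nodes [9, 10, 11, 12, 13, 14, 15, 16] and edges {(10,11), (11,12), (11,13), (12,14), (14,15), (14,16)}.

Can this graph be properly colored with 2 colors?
A valid 2-coloring: color 1: [9, 11, 14]; color 2: [10, 12, 13, 15, 16].
(χ(G) = 2 ≤ 2.)

Yes, G is 2-colorable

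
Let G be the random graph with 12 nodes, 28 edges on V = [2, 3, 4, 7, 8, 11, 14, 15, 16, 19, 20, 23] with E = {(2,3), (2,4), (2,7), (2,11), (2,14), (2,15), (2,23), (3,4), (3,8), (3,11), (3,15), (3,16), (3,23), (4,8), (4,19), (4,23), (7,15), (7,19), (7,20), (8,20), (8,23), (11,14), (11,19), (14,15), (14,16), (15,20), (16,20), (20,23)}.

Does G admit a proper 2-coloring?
No, G is not 2-colorable

The clique on vertices [2, 3, 4, 23] has size 4 > 2, so it alone needs 4 colors.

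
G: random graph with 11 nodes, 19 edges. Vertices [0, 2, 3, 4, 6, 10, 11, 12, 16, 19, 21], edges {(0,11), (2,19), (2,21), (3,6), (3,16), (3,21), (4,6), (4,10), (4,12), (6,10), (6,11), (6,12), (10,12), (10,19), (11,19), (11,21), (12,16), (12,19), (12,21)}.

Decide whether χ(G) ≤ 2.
The clique on vertices [4, 6, 10, 12] has size 4 > 2, so it alone needs 4 colors.

No, G is not 2-colorable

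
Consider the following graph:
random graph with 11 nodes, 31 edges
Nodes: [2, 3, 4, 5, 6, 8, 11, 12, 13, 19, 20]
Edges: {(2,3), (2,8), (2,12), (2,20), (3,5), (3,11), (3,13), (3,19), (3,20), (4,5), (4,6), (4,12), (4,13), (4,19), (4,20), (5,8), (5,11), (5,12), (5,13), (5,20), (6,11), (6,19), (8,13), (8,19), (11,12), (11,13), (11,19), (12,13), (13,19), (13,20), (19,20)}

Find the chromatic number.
χ(G) = 5

Clique number ω(G) = 4 (lower bound: χ ≥ ω).
Odd cycle [20, 3, 11, 12, 4] needs 3 colors (χ ≥ 3).
Vertex 5 is adjacent to every vertex of [3, 4, 11, 12, 20], which already need 3 colors among themselves, so 5 needs a new color (χ ≥ 4).
Vertex 13 is adjacent to every vertex of [3, 4, 5, 11, 12, 20], which already need 4 colors among themselves, so 13 needs a new color (χ ≥ 5).
The coloring below uses 5 colors, so χ(G) = 5.
A valid 5-coloring: color 1: [2, 6, 13]; color 2: [5, 19]; color 3: [8, 12, 20]; color 4: [3, 4]; color 5: [11].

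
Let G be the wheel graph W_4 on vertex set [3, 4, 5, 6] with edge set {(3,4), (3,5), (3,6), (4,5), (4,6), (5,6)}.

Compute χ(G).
Clique number ω(G) = 4 (lower bound: χ ≥ ω).
The clique on [3, 4, 5, 6] has size 4, forcing χ ≥ 4, and the coloring below uses 4 colors, so χ(G) = 4.
A valid 4-coloring: color 1: [6]; color 2: [4]; color 3: [3]; color 4: [5].

χ(G) = 4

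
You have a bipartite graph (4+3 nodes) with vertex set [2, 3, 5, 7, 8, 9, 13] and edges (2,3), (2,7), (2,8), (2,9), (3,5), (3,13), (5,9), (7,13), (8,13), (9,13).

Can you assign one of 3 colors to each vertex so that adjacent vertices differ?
Yes, G is 3-colorable

A valid 3-coloring: color 1: [2, 5, 13]; color 2: [3, 7, 8, 9].
(χ(G) = 2 ≤ 3.)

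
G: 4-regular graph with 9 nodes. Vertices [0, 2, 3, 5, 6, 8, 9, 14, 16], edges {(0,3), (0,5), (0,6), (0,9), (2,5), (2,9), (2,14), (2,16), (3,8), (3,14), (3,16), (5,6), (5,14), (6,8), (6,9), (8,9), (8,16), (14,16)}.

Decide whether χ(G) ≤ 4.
Yes, G is 4-colorable

A valid 4-coloring: color 1: [6, 14]; color 2: [0, 2, 8]; color 3: [5, 9, 16]; color 4: [3].
(χ(G) = 3 ≤ 4.)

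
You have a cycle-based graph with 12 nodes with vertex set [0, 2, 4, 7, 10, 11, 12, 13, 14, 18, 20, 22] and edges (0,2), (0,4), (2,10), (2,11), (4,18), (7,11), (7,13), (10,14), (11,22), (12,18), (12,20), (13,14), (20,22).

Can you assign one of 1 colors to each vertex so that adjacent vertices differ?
No, G is not 1-colorable

Edge (0,2) forces its endpoints to differ, so 1 color is not enough.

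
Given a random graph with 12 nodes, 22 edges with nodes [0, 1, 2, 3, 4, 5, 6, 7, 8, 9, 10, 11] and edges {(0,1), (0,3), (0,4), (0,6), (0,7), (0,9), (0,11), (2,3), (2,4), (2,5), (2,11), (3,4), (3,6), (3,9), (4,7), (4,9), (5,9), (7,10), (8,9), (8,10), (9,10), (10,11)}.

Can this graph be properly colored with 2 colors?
The clique on vertices [0, 3, 4, 9] has size 4 > 2, so it alone needs 4 colors.

No, G is not 2-colorable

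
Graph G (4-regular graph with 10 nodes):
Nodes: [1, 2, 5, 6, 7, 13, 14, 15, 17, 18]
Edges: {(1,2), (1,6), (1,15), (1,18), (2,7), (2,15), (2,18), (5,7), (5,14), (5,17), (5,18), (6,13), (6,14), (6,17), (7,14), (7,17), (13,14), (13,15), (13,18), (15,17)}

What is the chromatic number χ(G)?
Clique number ω(G) = 3 (lower bound: χ ≥ ω).
The clique on [1, 2, 18] has size 3, forcing χ ≥ 3, and the coloring below uses 3 colors, so χ(G) = 3.
A valid 3-coloring: color 1: [2, 5, 13]; color 2: [6, 7, 15, 18]; color 3: [1, 14, 17].

χ(G) = 3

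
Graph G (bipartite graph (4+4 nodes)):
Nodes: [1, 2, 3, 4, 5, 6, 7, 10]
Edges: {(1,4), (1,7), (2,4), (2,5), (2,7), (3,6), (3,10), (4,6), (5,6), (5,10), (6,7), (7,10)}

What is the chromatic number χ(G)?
χ(G) = 2

Clique number ω(G) = 2 (lower bound: χ ≥ ω).
The graph is bipartite (no odd cycle), so 2 colors suffice: χ(G) = 2.
A valid 2-coloring: color 1: [1, 2, 6, 10]; color 2: [3, 4, 5, 7].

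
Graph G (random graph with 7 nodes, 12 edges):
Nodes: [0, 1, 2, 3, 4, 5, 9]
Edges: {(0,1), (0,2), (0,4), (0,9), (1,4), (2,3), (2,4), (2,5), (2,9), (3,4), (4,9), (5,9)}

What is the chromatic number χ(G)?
χ(G) = 4

Clique number ω(G) = 4 (lower bound: χ ≥ ω).
The clique on [0, 2, 4, 9] has size 4, forcing χ ≥ 4, and the coloring below uses 4 colors, so χ(G) = 4.
A valid 4-coloring: color 1: [1, 2]; color 2: [4, 5]; color 3: [3, 9]; color 4: [0].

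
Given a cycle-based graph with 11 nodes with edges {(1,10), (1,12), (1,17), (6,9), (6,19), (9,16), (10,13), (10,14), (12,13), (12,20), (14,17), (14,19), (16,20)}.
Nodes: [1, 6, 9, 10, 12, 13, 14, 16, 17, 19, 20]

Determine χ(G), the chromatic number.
Clique number ω(G) = 2 (lower bound: χ ≥ ω).
Odd cycle [9, 6, 19, 14, 10, 13, 12, 20, 16] needs 3 colors (χ ≥ 3).
The coloring below uses 3 colors, so χ(G) = 3.
A valid 3-coloring: color 1: [1, 9, 13, 14, 20]; color 2: [6, 10, 12, 16, 17]; color 3: [19].

χ(G) = 3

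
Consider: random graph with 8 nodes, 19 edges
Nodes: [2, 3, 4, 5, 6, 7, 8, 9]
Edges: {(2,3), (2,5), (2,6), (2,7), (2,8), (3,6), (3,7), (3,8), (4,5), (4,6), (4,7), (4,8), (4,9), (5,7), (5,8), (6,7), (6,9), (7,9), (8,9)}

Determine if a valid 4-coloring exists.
Yes, G is 4-colorable

A valid 4-coloring: color 1: [7, 8]; color 2: [2, 4]; color 3: [5, 6]; color 4: [3, 9].
(χ(G) = 4 ≤ 4.)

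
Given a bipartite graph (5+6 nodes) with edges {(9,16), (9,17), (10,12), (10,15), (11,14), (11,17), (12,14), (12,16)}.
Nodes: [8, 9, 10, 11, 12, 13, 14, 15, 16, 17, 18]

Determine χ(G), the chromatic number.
χ(G) = 2

Clique number ω(G) = 2 (lower bound: χ ≥ ω).
The graph is bipartite (no odd cycle), so 2 colors suffice: χ(G) = 2.
A valid 2-coloring: color 1: [8, 9, 11, 12, 13, 15, 18]; color 2: [10, 14, 16, 17].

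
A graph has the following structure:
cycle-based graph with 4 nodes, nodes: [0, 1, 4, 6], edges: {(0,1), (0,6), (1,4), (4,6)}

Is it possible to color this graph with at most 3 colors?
A valid 3-coloring: color 1: [0, 4]; color 2: [1, 6].
(χ(G) = 2 ≤ 3.)

Yes, G is 3-colorable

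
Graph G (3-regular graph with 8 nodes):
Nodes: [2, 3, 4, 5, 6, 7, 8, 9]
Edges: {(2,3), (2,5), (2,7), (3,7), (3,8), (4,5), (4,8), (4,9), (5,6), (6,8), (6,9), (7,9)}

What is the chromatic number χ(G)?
Clique number ω(G) = 3 (lower bound: χ ≥ ω).
The clique on [2, 3, 7] has size 3, forcing χ ≥ 3, and the coloring below uses 3 colors, so χ(G) = 3.
A valid 3-coloring: color 1: [2, 8, 9]; color 2: [4, 6, 7]; color 3: [3, 5].

χ(G) = 3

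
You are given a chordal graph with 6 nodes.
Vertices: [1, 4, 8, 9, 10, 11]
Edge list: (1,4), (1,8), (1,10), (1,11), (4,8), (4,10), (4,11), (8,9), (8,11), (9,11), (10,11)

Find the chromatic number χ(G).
Clique number ω(G) = 4 (lower bound: χ ≥ ω).
The clique on [1, 4, 8, 11] has size 4, forcing χ ≥ 4, and the coloring below uses 4 colors, so χ(G) = 4.
A valid 4-coloring: color 1: [11]; color 2: [4, 9]; color 3: [1]; color 4: [8, 10].

χ(G) = 4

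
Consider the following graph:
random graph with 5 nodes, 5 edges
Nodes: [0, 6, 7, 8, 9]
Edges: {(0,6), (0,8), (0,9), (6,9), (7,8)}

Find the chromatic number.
Clique number ω(G) = 3 (lower bound: χ ≥ ω).
The clique on [0, 6, 9] has size 3, forcing χ ≥ 3, and the coloring below uses 3 colors, so χ(G) = 3.
A valid 3-coloring: color 1: [0, 7]; color 2: [6, 8]; color 3: [9].

χ(G) = 3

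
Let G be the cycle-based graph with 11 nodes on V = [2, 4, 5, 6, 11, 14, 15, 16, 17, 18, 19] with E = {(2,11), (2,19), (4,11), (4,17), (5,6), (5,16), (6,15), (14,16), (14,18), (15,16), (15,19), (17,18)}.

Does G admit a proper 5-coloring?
Yes, G is 5-colorable

A valid 5-coloring: color 1: [5, 11, 14, 15, 17]; color 2: [2, 4, 6, 16, 18]; color 3: [19].
(χ(G) = 3 ≤ 5.)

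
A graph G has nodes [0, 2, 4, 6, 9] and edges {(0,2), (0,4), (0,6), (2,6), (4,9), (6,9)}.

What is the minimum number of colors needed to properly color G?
Clique number ω(G) = 3 (lower bound: χ ≥ ω).
The clique on [0, 2, 6] has size 3, forcing χ ≥ 3, and the coloring below uses 3 colors, so χ(G) = 3.
A valid 3-coloring: color 1: [4, 6]; color 2: [0, 9]; color 3: [2].

χ(G) = 3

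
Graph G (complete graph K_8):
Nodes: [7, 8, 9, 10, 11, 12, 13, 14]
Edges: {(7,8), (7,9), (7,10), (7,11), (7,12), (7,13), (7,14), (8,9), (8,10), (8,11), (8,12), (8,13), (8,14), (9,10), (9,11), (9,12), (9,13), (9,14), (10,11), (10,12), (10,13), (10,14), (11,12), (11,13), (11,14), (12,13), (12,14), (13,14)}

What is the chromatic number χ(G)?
Clique number ω(G) = 8 (lower bound: χ ≥ ω).
The clique on [7, 8, 9, 10, 11, 12, 13, 14] has size 8, forcing χ ≥ 8, and the coloring below uses 8 colors, so χ(G) = 8.
A valid 8-coloring: color 1: [12]; color 2: [7]; color 3: [9]; color 4: [11]; color 5: [14]; color 6: [8]; color 7: [13]; color 8: [10].

χ(G) = 8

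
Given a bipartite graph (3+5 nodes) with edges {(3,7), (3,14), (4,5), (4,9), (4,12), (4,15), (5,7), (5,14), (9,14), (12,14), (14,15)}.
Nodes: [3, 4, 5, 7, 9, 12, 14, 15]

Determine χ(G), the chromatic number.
Clique number ω(G) = 2 (lower bound: χ ≥ ω).
The graph is bipartite (no odd cycle), so 2 colors suffice: χ(G) = 2.
A valid 2-coloring: color 1: [4, 7, 14]; color 2: [3, 5, 9, 12, 15].

χ(G) = 2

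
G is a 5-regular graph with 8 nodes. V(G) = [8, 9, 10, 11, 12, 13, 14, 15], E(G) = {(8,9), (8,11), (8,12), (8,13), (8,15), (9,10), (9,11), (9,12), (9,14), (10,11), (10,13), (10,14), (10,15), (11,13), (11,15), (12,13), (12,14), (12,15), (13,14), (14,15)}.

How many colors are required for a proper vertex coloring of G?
χ(G) = 4

Clique number ω(G) = 3 (lower bound: χ ≥ ω).
Odd cycle [10, 11, 8, 12, 14] needs 3 colors (χ ≥ 3).
Vertex 9 is adjacent to every vertex of [8, 10, 11, 12, 14], which already need 3 colors among themselves, so 9 needs a new color (χ ≥ 4).
The coloring below uses 4 colors, so χ(G) = 4.
A valid 4-coloring: color 1: [10, 12]; color 2: [9, 13, 15]; color 3: [8, 14]; color 4: [11].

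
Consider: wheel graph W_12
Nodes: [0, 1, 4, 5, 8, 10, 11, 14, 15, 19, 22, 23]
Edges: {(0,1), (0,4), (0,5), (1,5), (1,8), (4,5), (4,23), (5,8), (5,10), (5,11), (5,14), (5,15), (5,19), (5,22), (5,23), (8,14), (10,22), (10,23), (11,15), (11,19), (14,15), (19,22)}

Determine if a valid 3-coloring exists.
Odd cycle [23, 10, 22, 19, 11, 15, 14, 8, 1, 0, 4] needs 3 colors (χ ≥ 3).
Vertex 5 is adjacent to every vertex of [0, 1, 4, 8, 10, 11, 14, 15, 19, 22, 23], which already need 3 colors among themselves, so 5 needs a new color (χ ≥ 4).
Hence χ(G) ≥ 4 > 3, so no proper 3-coloring exists.

No, G is not 3-colorable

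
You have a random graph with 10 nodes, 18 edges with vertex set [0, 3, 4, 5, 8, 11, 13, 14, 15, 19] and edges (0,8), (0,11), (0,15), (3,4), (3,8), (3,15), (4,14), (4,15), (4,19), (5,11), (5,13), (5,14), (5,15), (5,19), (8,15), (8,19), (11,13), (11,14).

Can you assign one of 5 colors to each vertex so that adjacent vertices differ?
A valid 5-coloring: color 1: [4, 5, 8]; color 2: [11, 15, 19]; color 3: [0, 3, 13, 14].
(χ(G) = 3 ≤ 5.)

Yes, G is 5-colorable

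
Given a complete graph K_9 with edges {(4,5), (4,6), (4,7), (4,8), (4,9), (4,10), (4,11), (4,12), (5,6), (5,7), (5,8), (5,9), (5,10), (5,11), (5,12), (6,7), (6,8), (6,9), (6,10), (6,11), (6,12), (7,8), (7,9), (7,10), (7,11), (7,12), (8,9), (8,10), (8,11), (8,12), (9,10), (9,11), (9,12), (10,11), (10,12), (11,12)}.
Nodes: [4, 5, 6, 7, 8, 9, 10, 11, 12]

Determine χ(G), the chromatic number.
Clique number ω(G) = 9 (lower bound: χ ≥ ω).
The clique on [4, 5, 6, 7, 8, 9, 10, 11, 12] has size 9, forcing χ ≥ 9, and the coloring below uses 9 colors, so χ(G) = 9.
A valid 9-coloring: color 1: [4]; color 2: [8]; color 3: [7]; color 4: [11]; color 5: [9]; color 6: [12]; color 7: [10]; color 8: [6]; color 9: [5].

χ(G) = 9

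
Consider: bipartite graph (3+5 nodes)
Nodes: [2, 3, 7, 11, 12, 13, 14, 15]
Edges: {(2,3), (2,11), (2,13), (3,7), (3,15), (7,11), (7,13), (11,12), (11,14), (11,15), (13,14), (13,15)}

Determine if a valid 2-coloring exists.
Yes, G is 2-colorable

A valid 2-coloring: color 1: [3, 11, 13]; color 2: [2, 7, 12, 14, 15].
(χ(G) = 2 ≤ 2.)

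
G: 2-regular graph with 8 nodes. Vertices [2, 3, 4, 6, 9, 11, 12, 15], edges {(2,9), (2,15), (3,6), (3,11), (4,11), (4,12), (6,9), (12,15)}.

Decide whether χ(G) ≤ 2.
Yes, G is 2-colorable

A valid 2-coloring: color 1: [2, 6, 11, 12]; color 2: [3, 4, 9, 15].
(χ(G) = 2 ≤ 2.)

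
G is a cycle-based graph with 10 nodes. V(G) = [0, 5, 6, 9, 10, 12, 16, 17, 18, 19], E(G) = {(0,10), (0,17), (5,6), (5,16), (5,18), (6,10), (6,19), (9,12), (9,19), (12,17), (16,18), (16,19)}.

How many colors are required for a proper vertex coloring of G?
Clique number ω(G) = 3 (lower bound: χ ≥ ω).
The clique on [5, 16, 18] has size 3, forcing χ ≥ 3, and the coloring below uses 3 colors, so χ(G) = 3.
A valid 3-coloring: color 1: [0, 6, 12, 16]; color 2: [10, 17, 18, 19]; color 3: [5, 9].

χ(G) = 3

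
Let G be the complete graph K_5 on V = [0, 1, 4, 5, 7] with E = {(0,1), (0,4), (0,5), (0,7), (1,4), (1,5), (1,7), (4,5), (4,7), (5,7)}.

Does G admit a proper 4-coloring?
The clique on vertices [0, 1, 4, 5, 7] has size 5 > 4, so it alone needs 5 colors.

No, G is not 4-colorable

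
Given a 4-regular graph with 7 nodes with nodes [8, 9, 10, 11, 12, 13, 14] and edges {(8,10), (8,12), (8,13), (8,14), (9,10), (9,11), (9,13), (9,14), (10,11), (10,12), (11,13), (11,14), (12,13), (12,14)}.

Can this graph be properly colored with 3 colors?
Yes, G is 3-colorable

A valid 3-coloring: color 1: [10, 13, 14]; color 2: [8, 9]; color 3: [11, 12].
(χ(G) = 3 ≤ 3.)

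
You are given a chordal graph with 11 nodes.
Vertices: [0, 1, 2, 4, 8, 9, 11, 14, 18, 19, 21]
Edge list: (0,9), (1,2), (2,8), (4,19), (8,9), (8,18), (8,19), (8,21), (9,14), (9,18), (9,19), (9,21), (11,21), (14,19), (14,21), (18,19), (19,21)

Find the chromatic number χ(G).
Clique number ω(G) = 4 (lower bound: χ ≥ ω).
The clique on [8, 9, 18, 19] has size 4, forcing χ ≥ 4, and the coloring below uses 4 colors, so χ(G) = 4.
A valid 4-coloring: color 1: [2, 4, 9, 11]; color 2: [0, 1, 19]; color 3: [18, 21]; color 4: [8, 14].

χ(G) = 4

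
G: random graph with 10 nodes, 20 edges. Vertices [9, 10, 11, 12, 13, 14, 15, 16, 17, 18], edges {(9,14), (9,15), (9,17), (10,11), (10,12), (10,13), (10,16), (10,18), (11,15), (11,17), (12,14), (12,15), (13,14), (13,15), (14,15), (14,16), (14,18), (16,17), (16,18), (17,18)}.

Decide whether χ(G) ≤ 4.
Yes, G is 4-colorable

A valid 4-coloring: color 1: [10, 14, 17]; color 2: [15, 18]; color 3: [9, 11, 12, 13, 16].
(χ(G) = 3 ≤ 4.)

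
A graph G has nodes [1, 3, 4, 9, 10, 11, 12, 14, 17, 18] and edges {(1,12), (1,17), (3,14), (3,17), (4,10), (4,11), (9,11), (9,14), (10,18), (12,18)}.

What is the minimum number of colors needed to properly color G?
χ(G) = 2

Clique number ω(G) = 2 (lower bound: χ ≥ ω).
The graph is bipartite (no odd cycle), so 2 colors suffice: χ(G) = 2.
A valid 2-coloring: color 1: [1, 3, 4, 9, 18]; color 2: [10, 11, 12, 14, 17].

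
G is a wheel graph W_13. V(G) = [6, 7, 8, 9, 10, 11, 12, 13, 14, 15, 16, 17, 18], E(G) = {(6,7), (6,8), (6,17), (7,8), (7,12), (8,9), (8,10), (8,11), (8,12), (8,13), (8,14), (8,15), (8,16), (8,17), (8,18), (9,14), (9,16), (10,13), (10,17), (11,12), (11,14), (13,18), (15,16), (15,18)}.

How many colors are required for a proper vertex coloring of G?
Clique number ω(G) = 3 (lower bound: χ ≥ ω).
The clique on [6, 8, 17] has size 3, forcing χ ≥ 3, and the coloring below uses 3 colors, so χ(G) = 3.
A valid 3-coloring: color 1: [8]; color 2: [7, 9, 11, 13, 15, 17]; color 3: [6, 10, 12, 14, 16, 18].

χ(G) = 3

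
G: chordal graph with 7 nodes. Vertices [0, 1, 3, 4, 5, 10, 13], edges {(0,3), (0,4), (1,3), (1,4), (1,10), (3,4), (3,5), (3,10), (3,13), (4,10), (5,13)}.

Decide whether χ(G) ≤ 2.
No, G is not 2-colorable

The clique on vertices [1, 3, 4, 10] has size 4 > 2, so it alone needs 4 colors.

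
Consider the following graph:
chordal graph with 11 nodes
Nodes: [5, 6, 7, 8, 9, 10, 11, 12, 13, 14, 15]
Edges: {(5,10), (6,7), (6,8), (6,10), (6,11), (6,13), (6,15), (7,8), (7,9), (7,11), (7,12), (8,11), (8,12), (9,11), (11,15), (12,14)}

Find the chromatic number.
χ(G) = 4

Clique number ω(G) = 4 (lower bound: χ ≥ ω).
The clique on [6, 7, 8, 11] has size 4, forcing χ ≥ 4, and the coloring below uses 4 colors, so χ(G) = 4.
A valid 4-coloring: color 1: [5, 6, 9, 12]; color 2: [10, 11, 13, 14]; color 3: [7, 15]; color 4: [8].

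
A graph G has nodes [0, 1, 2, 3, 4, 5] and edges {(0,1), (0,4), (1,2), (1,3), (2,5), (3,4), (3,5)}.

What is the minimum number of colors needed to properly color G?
Clique number ω(G) = 2 (lower bound: χ ≥ ω).
The graph is bipartite (no odd cycle), so 2 colors suffice: χ(G) = 2.
A valid 2-coloring: color 1: [0, 2, 3]; color 2: [1, 4, 5].

χ(G) = 2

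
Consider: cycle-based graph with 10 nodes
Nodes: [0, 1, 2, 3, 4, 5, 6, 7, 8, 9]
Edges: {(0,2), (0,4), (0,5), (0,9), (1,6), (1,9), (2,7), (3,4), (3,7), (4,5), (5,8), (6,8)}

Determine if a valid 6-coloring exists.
Yes, G is 6-colorable

A valid 6-coloring: color 1: [0, 1, 7, 8]; color 2: [2, 4, 6, 9]; color 3: [3, 5].
(χ(G) = 3 ≤ 6.)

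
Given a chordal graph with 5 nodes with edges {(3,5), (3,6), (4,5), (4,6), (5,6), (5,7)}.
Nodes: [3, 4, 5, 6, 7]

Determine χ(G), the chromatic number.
χ(G) = 3

Clique number ω(G) = 3 (lower bound: χ ≥ ω).
The clique on [3, 5, 6] has size 3, forcing χ ≥ 3, and the coloring below uses 3 colors, so χ(G) = 3.
A valid 3-coloring: color 1: [5]; color 2: [6, 7]; color 3: [3, 4].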